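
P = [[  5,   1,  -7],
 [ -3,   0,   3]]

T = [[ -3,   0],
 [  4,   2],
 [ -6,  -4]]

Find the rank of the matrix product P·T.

2

First compute PT:
[[ 31,  30],
 [ -9, -12]]
Now row reduce the product.
R2 ← R2 + (9/31)·R1: [0, -102/31]
2 nonzero rows, so rank(PT) = 2.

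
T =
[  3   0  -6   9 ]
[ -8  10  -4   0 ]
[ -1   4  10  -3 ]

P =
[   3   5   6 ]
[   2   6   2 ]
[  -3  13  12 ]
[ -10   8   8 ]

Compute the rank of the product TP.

First compute TP:
[[-63,   9,  18],
 [  8, -32, -76],
 [  5, 125,  98]]
Now row reduce the product.
R2 ← R2 + (8/63)·R1: [0, -216/7, -516/7]
R3 ← R3 + (5/63)·R1: [0, 880/7, 696/7]
R3 ← R3 + (110/27)·R2: [0, 0, -1808/9]
3 nonzero rows, so rank(TP) = 3.

3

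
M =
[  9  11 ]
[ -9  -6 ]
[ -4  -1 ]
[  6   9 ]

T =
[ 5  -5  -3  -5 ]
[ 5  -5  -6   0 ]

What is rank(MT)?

2

First compute MT:
[[100, -100, -93, -45],
 [-75,  75,  63,  45],
 [-25,  25,  18,  20],
 [ 75, -75, -72, -30]]
Now row reduce the product.
R2 ← R2 + (3/4)·R1: [0, 0, -27/4, 45/4]
R3 ← R3 + (1/4)·R1: [0, 0, -21/4, 35/4]
R4 ← R4 − (3/4)·R1: [0, 0, -9/4, 15/4]
R3 ← R3 − (7/9)·R2: [0, 0, 0, 0]
R4 ← R4 − (1/3)·R2: [0, 0, 0, 0]
2 nonzero rows, so rank(MT) = 2.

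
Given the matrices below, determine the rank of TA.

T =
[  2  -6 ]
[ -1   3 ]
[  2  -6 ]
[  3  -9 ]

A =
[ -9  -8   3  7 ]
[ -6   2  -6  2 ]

First compute TA:
[[ 18, -28,  42,   2],
 [ -9,  14, -21,  -1],
 [ 18, -28,  42,   2],
 [ 27, -42,  63,   3]]
Now row reduce the product.
R2 ← R2 + (1/2)·R1: [0, 0, 0, 0]
R3 ← R3 − R1: [0, 0, 0, 0]
R4 ← R4 − (3/2)·R1: [0, 0, 0, 0]
1 nonzero row, so rank(TA) = 1.

1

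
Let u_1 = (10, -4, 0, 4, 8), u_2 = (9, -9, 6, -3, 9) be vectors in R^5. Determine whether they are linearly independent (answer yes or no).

yes

Form the matrix with these vectors as rows and row reduce.
R2 ← R2 − (9/10)·R1: [0, -27/5, 6, -33/5, 9/5]
2 nonzero rows, so the 2 vectors span a space of dimension 2.
Since 2 = 2, the vectors are linearly independent.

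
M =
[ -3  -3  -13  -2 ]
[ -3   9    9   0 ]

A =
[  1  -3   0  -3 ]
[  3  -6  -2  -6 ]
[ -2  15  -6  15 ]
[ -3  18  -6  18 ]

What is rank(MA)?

2

First compute MA:
[[ 20, -204,  96, -204],
 [  6,  90, -72,  90]]
Now row reduce the product.
R2 ← R2 − (3/10)·R1: [0, 756/5, -504/5, 756/5]
2 nonzero rows, so rank(MA) = 2.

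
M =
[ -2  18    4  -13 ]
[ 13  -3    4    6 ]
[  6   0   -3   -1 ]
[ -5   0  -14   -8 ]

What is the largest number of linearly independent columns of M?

Row reduce to echelon form.
R2 ← R2 + (13/2)·R1: [0, 114, 30, -157/2]
R3 ← R3 + (3)·R1: [0, 54, 9, -40]
R4 ← R4 − (5/2)·R1: [0, -45, -24, 49/2]
R3 ← R3 − (9/19)·R2: [0, 0, -99/19, -107/38]
R4 ← R4 + (15/38)·R2: [0, 0, -231/19, -493/76]
R4 ← R4 − (7/3)·R3: [0, 0, 0, 1/12]
Echelon form has 4 nonzero rows, so rank(M) = 4.
The rank gives the maximum number of linearly independent columns: 4.

4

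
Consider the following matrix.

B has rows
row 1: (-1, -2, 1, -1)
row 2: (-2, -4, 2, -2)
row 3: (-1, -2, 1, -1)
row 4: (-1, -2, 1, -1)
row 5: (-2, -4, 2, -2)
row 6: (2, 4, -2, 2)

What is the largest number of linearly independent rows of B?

1

Row reduce to echelon form.
R2 ← R2 − (2)·R1: [0, 0, 0, 0]
R3 ← R3 − R1: [0, 0, 0, 0]
R4 ← R4 − R1: [0, 0, 0, 0]
R5 ← R5 − (2)·R1: [0, 0, 0, 0]
R6 ← R6 + (2)·R1: [0, 0, 0, 0]
Echelon form has 1 nonzero row, so rank(B) = 1.
The rank gives the maximum number of linearly independent rows: 1.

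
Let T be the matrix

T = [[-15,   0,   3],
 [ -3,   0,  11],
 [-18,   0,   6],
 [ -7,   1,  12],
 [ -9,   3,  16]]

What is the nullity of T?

0

Row reduce to echelon form.
R2 ← R2 − (1/5)·R1: [0, 0, 52/5]
R3 ← R3 − (6/5)·R1: [0, 0, 12/5]
R4 ← R4 − (7/15)·R1: [0, 1, 53/5]
R5 ← R5 − (3/5)·R1: [0, 3, 71/5]
Swap R2 ↔ R4
R5 ← R5 − (3)·R2: [0, 0, -88/5]
R4 ← R4 − (13/3)·R3: [0, 0, 0]
R5 ← R5 + (22/3)·R3: [0, 0, 0]
3 nonzero rows, so rank(T) = 3.
T has 3 columns; by rank–nullity, nullity = 3 − 3 = 0.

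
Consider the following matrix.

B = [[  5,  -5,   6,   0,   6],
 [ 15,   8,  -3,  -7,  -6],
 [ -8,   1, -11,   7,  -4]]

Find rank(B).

Row reduce to echelon form.
R2 ← R2 − (3)·R1: [0, 23, -21, -7, -24]
R3 ← R3 + (8/5)·R1: [0, -7, -7/5, 7, 28/5]
R3 ← R3 + (7/23)·R2: [0, 0, -896/115, 112/23, -196/115]
Echelon form has 3 nonzero rows, so rank(B) = 3.

3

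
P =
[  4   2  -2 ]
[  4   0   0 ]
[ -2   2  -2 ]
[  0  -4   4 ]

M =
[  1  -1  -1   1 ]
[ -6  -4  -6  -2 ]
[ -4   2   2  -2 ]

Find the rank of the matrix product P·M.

2

First compute PM:
[[  0, -16, -20,   4],
 [  4,  -4,  -4,   4],
 [ -6, -10, -14,  -2],
 [  8,  24,  32,   0]]
Now row reduce the product.
Swap R1 ↔ R2
R3 ← R3 + (3/2)·R1: [0, -16, -20, 4]
R4 ← R4 − (2)·R1: [0, 32, 40, -8]
R3 ← R3 − R2: [0, 0, 0, 0]
R4 ← R4 + (2)·R2: [0, 0, 0, 0]
2 nonzero rows, so rank(PM) = 2.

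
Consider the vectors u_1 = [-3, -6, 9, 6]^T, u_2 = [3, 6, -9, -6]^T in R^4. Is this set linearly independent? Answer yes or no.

no

Form the matrix with these vectors as rows and row reduce.
R2 ← R2 + R1: [0, 0, 0, 0]
1 nonzero row, so the 2 vectors span a space of dimension 1.
Since 1 < 2, the vectors are linearly dependent.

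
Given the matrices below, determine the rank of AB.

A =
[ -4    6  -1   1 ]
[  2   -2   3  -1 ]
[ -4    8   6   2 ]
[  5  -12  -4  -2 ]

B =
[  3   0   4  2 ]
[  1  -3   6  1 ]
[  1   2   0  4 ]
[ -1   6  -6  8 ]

3

First compute AB:
[[ -8, -14,  14,   2],
 [  8,   6,   2,   6],
 [  0,   0,  20,  40],
 [  1,  16, -40, -34]]
Now row reduce the product.
R2 ← R2 + R1: [0, -8, 16, 8]
R4 ← R4 + (1/8)·R1: [0, 57/4, -153/4, -135/4]
R4 ← R4 + (57/32)·R2: [0, 0, -39/4, -39/2]
R4 ← R4 + (39/80)·R3: [0, 0, 0, 0]
3 nonzero rows, so rank(AB) = 3.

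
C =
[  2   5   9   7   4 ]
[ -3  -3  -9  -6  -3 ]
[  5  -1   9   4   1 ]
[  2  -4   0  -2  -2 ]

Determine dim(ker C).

Row reduce to echelon form.
R2 ← R2 + (3/2)·R1: [0, 9/2, 9/2, 9/2, 3]
R3 ← R3 − (5/2)·R1: [0, -27/2, -27/2, -27/2, -9]
R4 ← R4 − R1: [0, -9, -9, -9, -6]
R3 ← R3 + (3)·R2: [0, 0, 0, 0, 0]
R4 ← R4 + (2)·R2: [0, 0, 0, 0, 0]
2 nonzero rows, so rank(C) = 2.
C has 5 columns; by rank–nullity, nullity = 5 − 2 = 3.

3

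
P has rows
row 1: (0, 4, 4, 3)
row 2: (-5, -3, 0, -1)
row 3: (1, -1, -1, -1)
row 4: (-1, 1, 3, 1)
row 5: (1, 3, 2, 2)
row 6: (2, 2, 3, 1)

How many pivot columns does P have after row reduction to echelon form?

Row reduce to echelon form.
Swap R1 ↔ R2
R3 ← R3 + (1/5)·R1: [0, -8/5, -1, -6/5]
R4 ← R4 − (1/5)·R1: [0, 8/5, 3, 6/5]
R5 ← R5 + (1/5)·R1: [0, 12/5, 2, 9/5]
R6 ← R6 + (2/5)·R1: [0, 4/5, 3, 3/5]
R3 ← R3 + (2/5)·R2: [0, 0, 3/5, 0]
R4 ← R4 − (2/5)·R2: [0, 0, 7/5, 0]
R5 ← R5 − (3/5)·R2: [0, 0, -2/5, 0]
R6 ← R6 − (1/5)·R2: [0, 0, 11/5, 0]
R4 ← R4 − (7/3)·R3: [0, 0, 0, 0]
R5 ← R5 + (2/3)·R3: [0, 0, 0, 0]
R6 ← R6 − (11/3)·R3: [0, 0, 0, 0]
Echelon form has 3 nonzero rows, so rank(P) = 3.
Each nonzero row contributes one pivot column: 3 pivot columns.

3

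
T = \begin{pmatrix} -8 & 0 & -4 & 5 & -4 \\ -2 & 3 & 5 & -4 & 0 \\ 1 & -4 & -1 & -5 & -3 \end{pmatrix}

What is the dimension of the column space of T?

Row reduce to echelon form.
R2 ← R2 − (1/4)·R1: [0, 3, 6, -21/4, 1]
R3 ← R3 + (1/8)·R1: [0, -4, -3/2, -35/8, -7/2]
R3 ← R3 + (4/3)·R2: [0, 0, 13/2, -91/8, -13/6]
Echelon form has 3 nonzero rows, so rank(T) = 3.
The column space has dimension equal to the rank: 3.

3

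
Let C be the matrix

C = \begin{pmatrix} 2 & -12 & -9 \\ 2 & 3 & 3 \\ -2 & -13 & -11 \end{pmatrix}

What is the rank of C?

2

Row reduce to echelon form.
R2 ← R2 − R1: [0, 15, 12]
R3 ← R3 + R1: [0, -25, -20]
R3 ← R3 + (5/3)·R2: [0, 0, 0]
Echelon form has 2 nonzero rows, so rank(C) = 2.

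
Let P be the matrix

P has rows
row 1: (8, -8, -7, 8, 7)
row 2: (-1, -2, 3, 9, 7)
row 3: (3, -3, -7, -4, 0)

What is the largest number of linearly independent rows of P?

3

Row reduce to echelon form.
R2 ← R2 + (1/8)·R1: [0, -3, 17/8, 10, 63/8]
R3 ← R3 − (3/8)·R1: [0, 0, -35/8, -7, -21/8]
Echelon form has 3 nonzero rows, so rank(P) = 3.
The rank gives the maximum number of linearly independent rows: 3.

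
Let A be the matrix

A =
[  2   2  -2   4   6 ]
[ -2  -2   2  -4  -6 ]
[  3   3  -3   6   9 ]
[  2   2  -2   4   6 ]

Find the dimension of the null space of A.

Row reduce to echelon form.
R2 ← R2 + R1: [0, 0, 0, 0, 0]
R3 ← R3 − (3/2)·R1: [0, 0, 0, 0, 0]
R4 ← R4 − R1: [0, 0, 0, 0, 0]
1 nonzero row, so rank(A) = 1.
A has 5 columns; by rank–nullity, nullity = 5 − 1 = 4.

4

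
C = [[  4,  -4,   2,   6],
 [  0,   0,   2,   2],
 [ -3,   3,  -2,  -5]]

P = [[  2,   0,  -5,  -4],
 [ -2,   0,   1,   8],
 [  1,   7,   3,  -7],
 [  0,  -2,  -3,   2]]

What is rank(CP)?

2

First compute CP:
[[ 18,   2, -36, -50],
 [  2,  10,   0, -10],
 [-14,  -4,  27,  40]]
Now row reduce the product.
R2 ← R2 − (1/9)·R1: [0, 88/9, 4, -40/9]
R3 ← R3 + (7/9)·R1: [0, -22/9, -1, 10/9]
R3 ← R3 + (1/4)·R2: [0, 0, 0, 0]
2 nonzero rows, so rank(CP) = 2.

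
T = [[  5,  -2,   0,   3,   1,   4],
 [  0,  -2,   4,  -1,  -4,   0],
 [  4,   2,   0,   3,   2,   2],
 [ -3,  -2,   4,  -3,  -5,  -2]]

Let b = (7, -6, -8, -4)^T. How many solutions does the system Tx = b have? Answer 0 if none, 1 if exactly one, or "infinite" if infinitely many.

Row reduce the augmented matrix [T | b].
R3 ← R3 − (4/5)·R1: [0, 18/5, 0, 3/5, 6/5, -6/5, -68/5]
R4 ← R4 + (3/5)·R1: [0, -16/5, 4, -6/5, -22/5, 2/5, 1/5]
R3 ← R3 + (9/5)·R2: [0, 0, 36/5, -6/5, -6, -6/5, -122/5]
R4 ← R4 − (8/5)·R2: [0, 0, -12/5, 2/5, 2, 2/5, 49/5]
R4 ← R4 + (1/3)·R3: [0, 0, 0, 0, 0, 0, 5/3]
The echelon form has 4 nonzero rows; the last pivot sits in the augmented column, so rank(T) = 3 but rank([T|b]) = 4.
Since the ranks differ, the system is inconsistent.
It has no solutions.

0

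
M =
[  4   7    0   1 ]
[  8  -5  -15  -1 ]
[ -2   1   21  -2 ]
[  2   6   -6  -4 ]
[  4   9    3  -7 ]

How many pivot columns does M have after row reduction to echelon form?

Row reduce to echelon form.
R2 ← R2 − (2)·R1: [0, -19, -15, -3]
R3 ← R3 + (1/2)·R1: [0, 9/2, 21, -3/2]
R4 ← R4 − (1/2)·R1: [0, 5/2, -6, -9/2]
R5 ← R5 − R1: [0, 2, 3, -8]
R3 ← R3 + (9/38)·R2: [0, 0, 663/38, -42/19]
R4 ← R4 + (5/38)·R2: [0, 0, -303/38, -93/19]
R5 ← R5 + (2/19)·R2: [0, 0, 27/19, -158/19]
R4 ← R4 + (101/221)·R3: [0, 0, 0, -1305/221]
R5 ← R5 − (18/221)·R3: [0, 0, 0, -1798/221]
R5 ← R5 − (62/45)·R4: [0, 0, 0, 0]
Echelon form has 4 nonzero rows, so rank(M) = 4.
Each nonzero row contributes one pivot column: 4 pivot columns.

4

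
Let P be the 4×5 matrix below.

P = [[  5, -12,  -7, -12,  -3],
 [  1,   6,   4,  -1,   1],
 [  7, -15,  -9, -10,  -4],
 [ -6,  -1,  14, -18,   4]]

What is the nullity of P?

1

Row reduce to echelon form.
R2 ← R2 − (1/5)·R1: [0, 42/5, 27/5, 7/5, 8/5]
R3 ← R3 − (7/5)·R1: [0, 9/5, 4/5, 34/5, 1/5]
R4 ← R4 + (6/5)·R1: [0, -77/5, 28/5, -162/5, 2/5]
R3 ← R3 − (3/14)·R2: [0, 0, -5/14, 13/2, -1/7]
R4 ← R4 + (11/6)·R2: [0, 0, 31/2, -179/6, 10/3]
R4 ← R4 + (217/5)·R3: [0, 0, 0, 3784/15, -43/15]
4 nonzero rows, so rank(P) = 4.
P has 5 columns; by rank–nullity, nullity = 5 − 4 = 1.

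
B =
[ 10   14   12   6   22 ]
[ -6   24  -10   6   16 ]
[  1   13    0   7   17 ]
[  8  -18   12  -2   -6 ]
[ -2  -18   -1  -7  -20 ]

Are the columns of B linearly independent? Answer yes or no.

no

Row reduce B to echelon form.
R2 ← R2 + (3/5)·R1: [0, 162/5, -14/5, 48/5, 146/5]
R3 ← R3 − (1/10)·R1: [0, 58/5, -6/5, 32/5, 74/5]
R4 ← R4 − (4/5)·R1: [0, -146/5, 12/5, -34/5, -118/5]
R5 ← R5 + (1/5)·R1: [0, -76/5, 7/5, -29/5, -78/5]
R3 ← R3 − (29/81)·R2: [0, 0, -16/81, 80/27, 352/81]
R4 ← R4 + (73/81)·R2: [0, 0, -10/81, 50/27, 220/81]
R5 ← R5 + (38/81)·R2: [0, 0, 7/81, -35/27, -154/81]
R4 ← R4 − (5/8)·R3: [0, 0, 0, 0, 0]
R5 ← R5 + (7/16)·R3: [0, 0, 0, 0, 0]
3 pivots among 5 columns.
Only 3 < 5 pivot columns, so the columns are linearly dependent.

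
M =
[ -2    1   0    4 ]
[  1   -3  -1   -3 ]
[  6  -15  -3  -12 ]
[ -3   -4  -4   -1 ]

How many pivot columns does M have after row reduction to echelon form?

Row reduce to echelon form.
R2 ← R2 + (1/2)·R1: [0, -5/2, -1, -1]
R3 ← R3 + (3)·R1: [0, -12, -3, 0]
R4 ← R4 − (3/2)·R1: [0, -11/2, -4, -7]
R3 ← R3 − (24/5)·R2: [0, 0, 9/5, 24/5]
R4 ← R4 − (11/5)·R2: [0, 0, -9/5, -24/5]
R4 ← R4 + R3: [0, 0, 0, 0]
Echelon form has 3 nonzero rows, so rank(M) = 3.
Each nonzero row contributes one pivot column: 3 pivot columns.

3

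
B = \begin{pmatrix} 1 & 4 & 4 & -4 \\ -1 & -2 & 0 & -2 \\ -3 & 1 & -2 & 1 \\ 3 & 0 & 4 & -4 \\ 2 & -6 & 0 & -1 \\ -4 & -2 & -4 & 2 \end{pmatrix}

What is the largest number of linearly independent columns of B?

3

Row reduce to echelon form.
R2 ← R2 + R1: [0, 2, 4, -6]
R3 ← R3 + (3)·R1: [0, 13, 10, -11]
R4 ← R4 − (3)·R1: [0, -12, -8, 8]
R5 ← R5 − (2)·R1: [0, -14, -8, 7]
R6 ← R6 + (4)·R1: [0, 14, 12, -14]
R3 ← R3 − (13/2)·R2: [0, 0, -16, 28]
R4 ← R4 + (6)·R2: [0, 0, 16, -28]
R5 ← R5 + (7)·R2: [0, 0, 20, -35]
R6 ← R6 − (7)·R2: [0, 0, -16, 28]
R4 ← R4 + R3: [0, 0, 0, 0]
R5 ← R5 + (5/4)·R3: [0, 0, 0, 0]
R6 ← R6 − R3: [0, 0, 0, 0]
Echelon form has 3 nonzero rows, so rank(B) = 3.
The rank gives the maximum number of linearly independent columns: 3.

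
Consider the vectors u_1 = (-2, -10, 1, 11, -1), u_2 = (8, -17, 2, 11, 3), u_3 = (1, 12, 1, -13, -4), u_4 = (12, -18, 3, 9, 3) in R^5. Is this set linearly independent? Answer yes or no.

Form the matrix with these vectors as rows and row reduce.
R2 ← R2 + (4)·R1: [0, -57, 6, 55, -1]
R3 ← R3 + (1/2)·R1: [0, 7, 3/2, -15/2, -9/2]
R4 ← R4 + (6)·R1: [0, -78, 9, 75, -3]
R3 ← R3 + (7/57)·R2: [0, 0, 85/38, -85/114, -527/114]
R4 ← R4 − (26/19)·R2: [0, 0, 15/19, -5/19, -31/19]
R4 ← R4 − (6/17)·R3: [0, 0, 0, 0, 0]
3 nonzero rows, so the 4 vectors span a space of dimension 3.
Since 3 < 4, the vectors are linearly dependent.

no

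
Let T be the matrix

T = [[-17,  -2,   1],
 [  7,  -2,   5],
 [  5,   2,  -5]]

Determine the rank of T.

Row reduce to echelon form.
R2 ← R2 + (7/17)·R1: [0, -48/17, 92/17]
R3 ← R3 + (5/17)·R1: [0, 24/17, -80/17]
R3 ← R3 + (1/2)·R2: [0, 0, -2]
Echelon form has 3 nonzero rows, so rank(T) = 3.

3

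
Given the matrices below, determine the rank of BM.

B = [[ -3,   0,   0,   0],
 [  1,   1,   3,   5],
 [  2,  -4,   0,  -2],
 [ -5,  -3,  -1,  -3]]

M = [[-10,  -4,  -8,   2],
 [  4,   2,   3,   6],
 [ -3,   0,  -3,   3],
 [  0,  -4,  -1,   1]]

First compute BM:
[[ 30,  12,  24,  -6],
 [-15, -22, -19,  22],
 [-36,  -8, -26, -22],
 [ 41,  26,  37, -34]]
Now row reduce the product.
R2 ← R2 + (1/2)·R1: [0, -16, -7, 19]
R3 ← R3 + (6/5)·R1: [0, 32/5, 14/5, -146/5]
R4 ← R4 − (41/30)·R1: [0, 48/5, 21/5, -129/5]
R3 ← R3 + (2/5)·R2: [0, 0, 0, -108/5]
R4 ← R4 + (3/5)·R2: [0, 0, 0, -72/5]
R4 ← R4 − (2/3)·R3: [0, 0, 0, 0]
3 nonzero rows, so rank(BM) = 3.

3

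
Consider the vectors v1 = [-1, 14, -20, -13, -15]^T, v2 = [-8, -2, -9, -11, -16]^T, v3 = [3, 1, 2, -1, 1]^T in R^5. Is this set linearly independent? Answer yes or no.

yes

Form the matrix with these vectors as rows and row reduce.
R2 ← R2 − (8)·R1: [0, -114, 151, 93, 104]
R3 ← R3 + (3)·R1: [0, 43, -58, -40, -44]
R3 ← R3 + (43/114)·R2: [0, 0, -119/114, -187/38, -272/57]
3 nonzero rows, so the 3 vectors span a space of dimension 3.
Since 3 = 3, the vectors are linearly independent.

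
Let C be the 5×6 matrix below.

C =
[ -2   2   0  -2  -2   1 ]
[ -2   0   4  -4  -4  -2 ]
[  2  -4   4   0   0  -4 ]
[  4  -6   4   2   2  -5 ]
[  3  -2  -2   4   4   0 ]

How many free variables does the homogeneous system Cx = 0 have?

Row reduce to echelon form.
R2 ← R2 − R1: [0, -2, 4, -2, -2, -3]
R3 ← R3 + R1: [0, -2, 4, -2, -2, -3]
R4 ← R4 + (2)·R1: [0, -2, 4, -2, -2, -3]
R5 ← R5 + (3/2)·R1: [0, 1, -2, 1, 1, 3/2]
R3 ← R3 − R2: [0, 0, 0, 0, 0, 0]
R4 ← R4 − R2: [0, 0, 0, 0, 0, 0]
R5 ← R5 + (1/2)·R2: [0, 0, 0, 0, 0, 0]
2 nonzero rows, so rank(C) = 2.
C has 6 columns; by rank–nullity, nullity = 6 − 2 = 4.

4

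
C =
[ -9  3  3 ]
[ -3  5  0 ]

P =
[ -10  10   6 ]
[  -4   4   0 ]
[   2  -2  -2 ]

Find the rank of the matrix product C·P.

First compute CP:
[[ 84, -84, -60],
 [ 10, -10, -18]]
Now row reduce the product.
R2 ← R2 − (5/42)·R1: [0, 0, -76/7]
2 nonzero rows, so rank(CP) = 2.

2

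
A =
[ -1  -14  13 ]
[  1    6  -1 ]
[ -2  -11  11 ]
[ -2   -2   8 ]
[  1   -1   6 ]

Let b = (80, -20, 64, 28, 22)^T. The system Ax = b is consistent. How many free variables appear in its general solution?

0

Row reduce the augmented matrix [A | b].
R2 ← R2 + R1: [0, -8, 12, 60]
R3 ← R3 − (2)·R1: [0, 17, -15, -96]
R4 ← R4 − (2)·R1: [0, 26, -18, -132]
R5 ← R5 + R1: [0, -15, 19, 102]
R3 ← R3 + (17/8)·R2: [0, 0, 21/2, 63/2]
R4 ← R4 + (13/4)·R2: [0, 0, 21, 63]
R5 ← R5 − (15/8)·R2: [0, 0, -7/2, -21/2]
R4 ← R4 − (2)·R3: [0, 0, 0, 0]
R5 ← R5 + (1/3)·R3: [0, 0, 0, 0]
The echelon form has 3 nonzero rows, and every pivot lies in the first 3 columns, so rank(A) = rank([A|b]) = 3.
The system is consistent.
Free variables = (unknowns) − (rank) = 3 − 3 = 0.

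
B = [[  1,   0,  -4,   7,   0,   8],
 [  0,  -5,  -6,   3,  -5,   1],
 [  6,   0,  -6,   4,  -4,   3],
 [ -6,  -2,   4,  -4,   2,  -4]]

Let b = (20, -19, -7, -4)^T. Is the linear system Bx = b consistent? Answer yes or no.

yes

Row reduce the augmented matrix [B | b].
R3 ← R3 − (6)·R1: [0, 0, 18, -38, -4, -45, -127]
R4 ← R4 + (6)·R1: [0, -2, -20, 38, 2, 44, 116]
R4 ← R4 − (2/5)·R2: [0, 0, -88/5, 184/5, 4, 218/5, 618/5]
R4 ← R4 + (44/45)·R3: [0, 0, 0, -16/45, 4/45, -2/5, -26/45]
The echelon form has 4 nonzero rows, and every pivot lies in the first 6 columns, so rank(B) = rank([B|b]) = 4.
The system is consistent.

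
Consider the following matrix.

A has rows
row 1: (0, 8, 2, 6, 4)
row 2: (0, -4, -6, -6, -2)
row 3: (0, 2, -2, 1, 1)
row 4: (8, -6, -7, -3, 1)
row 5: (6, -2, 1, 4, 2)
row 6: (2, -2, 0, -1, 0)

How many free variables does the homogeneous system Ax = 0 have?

Row reduce to echelon form.
Swap R1 ↔ R4
R5 ← R5 − (3/4)·R1: [0, 5/2, 25/4, 25/4, 5/4]
R6 ← R6 − (1/4)·R1: [0, -1/2, 7/4, -1/4, -1/4]
R3 ← R3 + (1/2)·R2: [0, 0, -5, -2, 0]
R4 ← R4 + (2)·R2: [0, 0, -10, -6, 0]
R5 ← R5 + (5/8)·R2: [0, 0, 5/2, 5/2, 0]
R6 ← R6 − (1/8)·R2: [0, 0, 5/2, 1/2, 0]
R4 ← R4 − (2)·R3: [0, 0, 0, -2, 0]
R5 ← R5 + (1/2)·R3: [0, 0, 0, 3/2, 0]
R6 ← R6 + (1/2)·R3: [0, 0, 0, -1/2, 0]
R5 ← R5 + (3/4)·R4: [0, 0, 0, 0, 0]
R6 ← R6 − (1/4)·R4: [0, 0, 0, 0, 0]
4 nonzero rows, so rank(A) = 4.
A has 5 columns; by rank–nullity, nullity = 5 − 4 = 1.

1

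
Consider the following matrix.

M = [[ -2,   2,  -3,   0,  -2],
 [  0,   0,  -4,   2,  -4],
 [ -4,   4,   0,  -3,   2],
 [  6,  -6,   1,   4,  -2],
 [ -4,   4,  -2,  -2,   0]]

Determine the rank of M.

2

Row reduce to echelon form.
R3 ← R3 − (2)·R1: [0, 0, 6, -3, 6]
R4 ← R4 + (3)·R1: [0, 0, -8, 4, -8]
R5 ← R5 − (2)·R1: [0, 0, 4, -2, 4]
R3 ← R3 + (3/2)·R2: [0, 0, 0, 0, 0]
R4 ← R4 − (2)·R2: [0, 0, 0, 0, 0]
R5 ← R5 + R2: [0, 0, 0, 0, 0]
Echelon form has 2 nonzero rows, so rank(M) = 2.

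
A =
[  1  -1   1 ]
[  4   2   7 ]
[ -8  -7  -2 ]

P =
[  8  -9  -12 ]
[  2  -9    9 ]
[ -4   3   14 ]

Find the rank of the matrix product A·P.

3

First compute AP:
[[  2,   3,  -7],
 [  8, -33,  68],
 [-70, 129,   5]]
Now row reduce the product.
R2 ← R2 − (4)·R1: [0, -45, 96]
R3 ← R3 + (35)·R1: [0, 234, -240]
R3 ← R3 + (26/5)·R2: [0, 0, 1296/5]
3 nonzero rows, so rank(AP) = 3.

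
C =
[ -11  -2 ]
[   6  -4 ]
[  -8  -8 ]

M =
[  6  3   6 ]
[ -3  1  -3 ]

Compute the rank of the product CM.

First compute CM:
[[-60, -35, -60],
 [ 48,  14,  48],
 [-24, -32, -24]]
Now row reduce the product.
R2 ← R2 + (4/5)·R1: [0, -14, 0]
R3 ← R3 − (2/5)·R1: [0, -18, 0]
R3 ← R3 − (9/7)·R2: [0, 0, 0]
2 nonzero rows, so rank(CM) = 2.

2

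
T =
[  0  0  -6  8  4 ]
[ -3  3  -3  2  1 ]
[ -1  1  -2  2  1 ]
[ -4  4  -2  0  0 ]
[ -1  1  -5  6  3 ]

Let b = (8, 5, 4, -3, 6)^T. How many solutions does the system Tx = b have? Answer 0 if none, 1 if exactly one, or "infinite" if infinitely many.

0

Row reduce the augmented matrix [T | b].
Swap R1 ↔ R2
R3 ← R3 − (1/3)·R1: [0, 0, -1, 4/3, 2/3, 7/3]
R4 ← R4 − (4/3)·R1: [0, 0, 2, -8/3, -4/3, -29/3]
R5 ← R5 − (1/3)·R1: [0, 0, -4, 16/3, 8/3, 13/3]
R3 ← R3 − (1/6)·R2: [0, 0, 0, 0, 0, 1]
R4 ← R4 + (1/3)·R2: [0, 0, 0, 0, 0, -7]
R5 ← R5 − (2/3)·R2: [0, 0, 0, 0, 0, -1]
R4 ← R4 + (7)·R3: [0, 0, 0, 0, 0, 0]
R5 ← R5 + R3: [0, 0, 0, 0, 0, 0]
The echelon form has 3 nonzero rows; the last pivot sits in the augmented column, so rank(T) = 2 but rank([T|b]) = 3.
Since the ranks differ, the system is inconsistent.
It has no solutions.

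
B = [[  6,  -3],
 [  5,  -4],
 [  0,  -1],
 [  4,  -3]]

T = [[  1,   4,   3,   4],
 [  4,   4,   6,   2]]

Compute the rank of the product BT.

First compute BT:
[[ -6,  12,   0,  18],
 [-11,   4,  -9,  12],
 [ -4,  -4,  -6,  -2],
 [ -8,   4,  -6,  10]]
Now row reduce the product.
R2 ← R2 − (11/6)·R1: [0, -18, -9, -21]
R3 ← R3 − (2/3)·R1: [0, -12, -6, -14]
R4 ← R4 − (4/3)·R1: [0, -12, -6, -14]
R3 ← R3 − (2/3)·R2: [0, 0, 0, 0]
R4 ← R4 − (2/3)·R2: [0, 0, 0, 0]
2 nonzero rows, so rank(BT) = 2.

2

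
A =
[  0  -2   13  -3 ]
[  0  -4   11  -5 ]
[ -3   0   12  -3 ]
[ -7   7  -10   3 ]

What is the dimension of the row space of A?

Row reduce to echelon form.
Swap R1 ↔ R3
R4 ← R4 − (7/3)·R1: [0, 7, -38, 10]
R3 ← R3 − (1/2)·R2: [0, 0, 15/2, -1/2]
R4 ← R4 + (7/4)·R2: [0, 0, -75/4, 5/4]
R4 ← R4 + (5/2)·R3: [0, 0, 0, 0]
Echelon form has 3 nonzero rows, so rank(A) = 3.
The row space has dimension equal to the rank: 3.

3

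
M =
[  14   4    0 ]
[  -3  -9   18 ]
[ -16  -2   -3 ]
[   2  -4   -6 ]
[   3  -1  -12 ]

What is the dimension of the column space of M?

3

Row reduce to echelon form.
R2 ← R2 + (3/14)·R1: [0, -57/7, 18]
R3 ← R3 + (8/7)·R1: [0, 18/7, -3]
R4 ← R4 − (1/7)·R1: [0, -32/7, -6]
R5 ← R5 − (3/14)·R1: [0, -13/7, -12]
R3 ← R3 + (6/19)·R2: [0, 0, 51/19]
R4 ← R4 − (32/57)·R2: [0, 0, -306/19]
R5 ← R5 − (13/57)·R2: [0, 0, -306/19]
R4 ← R4 + (6)·R3: [0, 0, 0]
R5 ← R5 + (6)·R3: [0, 0, 0]
Echelon form has 3 nonzero rows, so rank(M) = 3.
The column space has dimension equal to the rank: 3.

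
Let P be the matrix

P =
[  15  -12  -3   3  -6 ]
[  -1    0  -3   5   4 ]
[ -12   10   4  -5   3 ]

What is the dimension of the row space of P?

Row reduce to echelon form.
R2 ← R2 + (1/15)·R1: [0, -4/5, -16/5, 26/5, 18/5]
R3 ← R3 + (4/5)·R1: [0, 2/5, 8/5, -13/5, -9/5]
R3 ← R3 + (1/2)·R2: [0, 0, 0, 0, 0]
Echelon form has 2 nonzero rows, so rank(P) = 2.
The row space has dimension equal to the rank: 2.

2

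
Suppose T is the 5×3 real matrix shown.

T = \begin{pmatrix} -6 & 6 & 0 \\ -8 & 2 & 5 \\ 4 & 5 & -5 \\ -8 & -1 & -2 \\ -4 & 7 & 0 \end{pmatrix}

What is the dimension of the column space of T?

Row reduce to echelon form.
R2 ← R2 − (4/3)·R1: [0, -6, 5]
R3 ← R3 + (2/3)·R1: [0, 9, -5]
R4 ← R4 − (4/3)·R1: [0, -9, -2]
R5 ← R5 − (2/3)·R1: [0, 3, 0]
R3 ← R3 + (3/2)·R2: [0, 0, 5/2]
R4 ← R4 − (3/2)·R2: [0, 0, -19/2]
R5 ← R5 + (1/2)·R2: [0, 0, 5/2]
R4 ← R4 + (19/5)·R3: [0, 0, 0]
R5 ← R5 − R3: [0, 0, 0]
Echelon form has 3 nonzero rows, so rank(T) = 3.
The column space has dimension equal to the rank: 3.

3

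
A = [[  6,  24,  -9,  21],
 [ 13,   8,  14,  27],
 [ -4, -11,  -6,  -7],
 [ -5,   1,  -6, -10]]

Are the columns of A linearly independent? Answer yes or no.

yes

Row reduce A to echelon form.
R2 ← R2 − (13/6)·R1: [0, -44, 67/2, -37/2]
R3 ← R3 + (2/3)·R1: [0, 5, -12, 7]
R4 ← R4 + (5/6)·R1: [0, 21, -27/2, 15/2]
R3 ← R3 + (5/44)·R2: [0, 0, -721/88, 431/88]
R4 ← R4 + (21/44)·R2: [0, 0, 219/88, -117/88]
R4 ← R4 + (219/721)·R3: [0, 0, 0, 114/721]
4 pivots among 4 columns.
Every column is a pivot column, so the columns are linearly independent.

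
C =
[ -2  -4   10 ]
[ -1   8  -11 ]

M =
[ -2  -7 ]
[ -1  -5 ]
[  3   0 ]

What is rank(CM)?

First compute CM:
[[ 38,  34],
 [-39, -33]]
Now row reduce the product.
R2 ← R2 + (39/38)·R1: [0, 36/19]
2 nonzero rows, so rank(CM) = 2.

2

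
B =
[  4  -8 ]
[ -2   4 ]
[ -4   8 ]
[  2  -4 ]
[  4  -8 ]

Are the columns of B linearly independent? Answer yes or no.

no

Row reduce B to echelon form.
R2 ← R2 + (1/2)·R1: [0, 0]
R3 ← R3 + R1: [0, 0]
R4 ← R4 − (1/2)·R1: [0, 0]
R5 ← R5 − R1: [0, 0]
1 pivot among 2 columns.
Only 1 < 2 pivot columns, so the columns are linearly dependent.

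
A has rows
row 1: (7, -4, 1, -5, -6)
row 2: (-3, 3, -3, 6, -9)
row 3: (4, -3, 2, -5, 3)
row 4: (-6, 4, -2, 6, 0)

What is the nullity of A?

Row reduce to echelon form.
R2 ← R2 + (3/7)·R1: [0, 9/7, -18/7, 27/7, -81/7]
R3 ← R3 − (4/7)·R1: [0, -5/7, 10/7, -15/7, 45/7]
R4 ← R4 + (6/7)·R1: [0, 4/7, -8/7, 12/7, -36/7]
R3 ← R3 + (5/9)·R2: [0, 0, 0, 0, 0]
R4 ← R4 − (4/9)·R2: [0, 0, 0, 0, 0]
2 nonzero rows, so rank(A) = 2.
A has 5 columns; by rank–nullity, nullity = 5 − 2 = 3.

3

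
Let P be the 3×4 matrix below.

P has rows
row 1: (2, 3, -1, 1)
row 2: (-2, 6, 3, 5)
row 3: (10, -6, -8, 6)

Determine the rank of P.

3

Row reduce to echelon form.
R2 ← R2 + R1: [0, 9, 2, 6]
R3 ← R3 − (5)·R1: [0, -21, -3, 1]
R3 ← R3 + (7/3)·R2: [0, 0, 5/3, 15]
Echelon form has 3 nonzero rows, so rank(P) = 3.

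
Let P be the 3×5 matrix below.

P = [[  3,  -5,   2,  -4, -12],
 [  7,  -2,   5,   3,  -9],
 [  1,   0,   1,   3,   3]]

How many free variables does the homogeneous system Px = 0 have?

2

Row reduce to echelon form.
R2 ← R2 − (7/3)·R1: [0, 29/3, 1/3, 37/3, 19]
R3 ← R3 − (1/3)·R1: [0, 5/3, 1/3, 13/3, 7]
R3 ← R3 − (5/29)·R2: [0, 0, 8/29, 64/29, 108/29]
3 nonzero rows, so rank(P) = 3.
P has 5 columns; by rank–nullity, nullity = 5 − 3 = 2.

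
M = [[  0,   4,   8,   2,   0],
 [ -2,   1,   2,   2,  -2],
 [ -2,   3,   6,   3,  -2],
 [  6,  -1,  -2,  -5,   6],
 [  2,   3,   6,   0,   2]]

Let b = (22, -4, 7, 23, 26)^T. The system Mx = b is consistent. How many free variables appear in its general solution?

Row reduce the augmented matrix [M | b].
Swap R1 ↔ R2
R3 ← R3 − R1: [0, 2, 4, 1, 0, 11]
R4 ← R4 + (3)·R1: [0, 2, 4, 1, 0, 11]
R5 ← R5 + R1: [0, 4, 8, 2, 0, 22]
R3 ← R3 − (1/2)·R2: [0, 0, 0, 0, 0, 0]
R4 ← R4 − (1/2)·R2: [0, 0, 0, 0, 0, 0]
R5 ← R5 − R2: [0, 0, 0, 0, 0, 0]
The echelon form has 2 nonzero rows, and every pivot lies in the first 5 columns, so rank(M) = rank([M|b]) = 2.
The system is consistent.
Free variables = (unknowns) − (rank) = 5 − 2 = 3.

3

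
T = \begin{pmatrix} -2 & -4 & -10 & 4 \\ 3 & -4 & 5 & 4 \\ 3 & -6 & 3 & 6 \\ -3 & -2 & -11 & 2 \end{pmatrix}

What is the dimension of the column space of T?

2

Row reduce to echelon form.
R2 ← R2 + (3/2)·R1: [0, -10, -10, 10]
R3 ← R3 + (3/2)·R1: [0, -12, -12, 12]
R4 ← R4 − (3/2)·R1: [0, 4, 4, -4]
R3 ← R3 − (6/5)·R2: [0, 0, 0, 0]
R4 ← R4 + (2/5)·R2: [0, 0, 0, 0]
Echelon form has 2 nonzero rows, so rank(T) = 2.
The column space has dimension equal to the rank: 2.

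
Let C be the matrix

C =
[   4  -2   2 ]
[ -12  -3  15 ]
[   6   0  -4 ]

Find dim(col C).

2

Row reduce to echelon form.
R2 ← R2 + (3)·R1: [0, -9, 21]
R3 ← R3 − (3/2)·R1: [0, 3, -7]
R3 ← R3 + (1/3)·R2: [0, 0, 0]
Echelon form has 2 nonzero rows, so rank(C) = 2.
The column space has dimension equal to the rank: 2.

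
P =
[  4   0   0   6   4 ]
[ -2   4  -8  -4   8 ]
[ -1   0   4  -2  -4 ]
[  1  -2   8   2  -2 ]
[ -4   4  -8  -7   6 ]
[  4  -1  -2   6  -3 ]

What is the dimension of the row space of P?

4

Row reduce to echelon form.
R2 ← R2 + (1/2)·R1: [0, 4, -8, -1, 10]
R3 ← R3 + (1/4)·R1: [0, 0, 4, -1/2, -3]
R4 ← R4 − (1/4)·R1: [0, -2, 8, 1/2, -3]
R5 ← R5 + R1: [0, 4, -8, -1, 10]
R6 ← R6 − R1: [0, -1, -2, 0, -7]
R4 ← R4 + (1/2)·R2: [0, 0, 4, 0, 2]
R5 ← R5 − R2: [0, 0, 0, 0, 0]
R6 ← R6 + (1/4)·R2: [0, 0, -4, -1/4, -9/2]
R4 ← R4 − R3: [0, 0, 0, 1/2, 5]
R6 ← R6 + R3: [0, 0, 0, -3/4, -15/2]
R6 ← R6 + (3/2)·R4: [0, 0, 0, 0, 0]
Echelon form has 4 nonzero rows, so rank(P) = 4.
The row space has dimension equal to the rank: 4.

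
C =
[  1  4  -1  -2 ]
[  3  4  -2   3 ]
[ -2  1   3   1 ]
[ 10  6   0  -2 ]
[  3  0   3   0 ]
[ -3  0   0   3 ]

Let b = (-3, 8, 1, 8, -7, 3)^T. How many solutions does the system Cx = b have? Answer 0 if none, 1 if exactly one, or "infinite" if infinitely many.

0

Row reduce the augmented matrix [C | b].
R2 ← R2 − (3)·R1: [0, -8, 1, 9, 17]
R3 ← R3 + (2)·R1: [0, 9, 1, -3, -5]
R4 ← R4 − (10)·R1: [0, -34, 10, 18, 38]
R5 ← R5 − (3)·R1: [0, -12, 6, 6, 2]
R6 ← R6 + (3)·R1: [0, 12, -3, -3, -6]
R3 ← R3 + (9/8)·R2: [0, 0, 17/8, 57/8, 113/8]
R4 ← R4 − (17/4)·R2: [0, 0, 23/4, -81/4, -137/4]
R5 ← R5 − (3/2)·R2: [0, 0, 9/2, -15/2, -47/2]
R6 ← R6 + (3/2)·R2: [0, 0, -3/2, 21/2, 39/2]
R4 ← R4 − (46/17)·R3: [0, 0, 0, -672/17, -1232/17]
R5 ← R5 − (36/17)·R3: [0, 0, 0, -384/17, -908/17]
R6 ← R6 + (12/17)·R3: [0, 0, 0, 264/17, 501/17]
R5 ← R5 − (4/7)·R4: [0, 0, 0, 0, -12]
R6 ← R6 + (11/28)·R4: [0, 0, 0, 0, 1]
R6 ← R6 + (1/12)·R5: [0, 0, 0, 0, 0]
The echelon form has 5 nonzero rows; the last pivot sits in the augmented column, so rank(C) = 4 but rank([C|b]) = 5.
Since the ranks differ, the system is inconsistent.
It has no solutions.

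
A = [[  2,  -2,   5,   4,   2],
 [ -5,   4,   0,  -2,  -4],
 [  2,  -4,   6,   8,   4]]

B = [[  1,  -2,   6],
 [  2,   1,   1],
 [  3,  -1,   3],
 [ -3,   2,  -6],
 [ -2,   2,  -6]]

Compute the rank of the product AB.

3

First compute AB:
[[ -3,   1, -11],
 [ 17,   2,  10],
 [-20,  10, -46]]
Now row reduce the product.
R2 ← R2 + (17/3)·R1: [0, 23/3, -157/3]
R3 ← R3 − (20/3)·R1: [0, 10/3, 82/3]
R3 ← R3 − (10/23)·R2: [0, 0, 1152/23]
3 nonzero rows, so rank(AB) = 3.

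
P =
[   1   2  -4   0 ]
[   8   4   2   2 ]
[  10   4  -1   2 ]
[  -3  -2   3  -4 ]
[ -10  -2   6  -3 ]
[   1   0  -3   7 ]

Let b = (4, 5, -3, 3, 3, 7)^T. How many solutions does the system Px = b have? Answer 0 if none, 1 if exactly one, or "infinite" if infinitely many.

Row reduce the augmented matrix [P | b].
R2 ← R2 − (8)·R1: [0, -12, 34, 2, -27]
R3 ← R3 − (10)·R1: [0, -16, 39, 2, -43]
R4 ← R4 + (3)·R1: [0, 4, -9, -4, 15]
R5 ← R5 + (10)·R1: [0, 18, -34, -3, 43]
R6 ← R6 − R1: [0, -2, 1, 7, 3]
R3 ← R3 − (4/3)·R2: [0, 0, -19/3, -2/3, -7]
R4 ← R4 + (1/3)·R2: [0, 0, 7/3, -10/3, 6]
R5 ← R5 + (3/2)·R2: [0, 0, 17, 0, 5/2]
R6 ← R6 − (1/6)·R2: [0, 0, -14/3, 20/3, 15/2]
R4 ← R4 + (7/19)·R3: [0, 0, 0, -68/19, 65/19]
R5 ← R5 + (51/19)·R3: [0, 0, 0, -34/19, -619/38]
R6 ← R6 − (14/19)·R3: [0, 0, 0, 136/19, 481/38]
R5 ← R5 − (1/2)·R4: [0, 0, 0, 0, -18]
R6 ← R6 + (2)·R4: [0, 0, 0, 0, 39/2]
R6 ← R6 + (13/12)·R5: [0, 0, 0, 0, 0]
The echelon form has 5 nonzero rows; the last pivot sits in the augmented column, so rank(P) = 4 but rank([P|b]) = 5.
Since the ranks differ, the system is inconsistent.
It has no solutions.

0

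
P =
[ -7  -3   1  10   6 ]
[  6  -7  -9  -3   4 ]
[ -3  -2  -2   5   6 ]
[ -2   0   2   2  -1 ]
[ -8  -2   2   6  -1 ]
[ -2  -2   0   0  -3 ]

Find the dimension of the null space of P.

Row reduce to echelon form.
R2 ← R2 + (6/7)·R1: [0, -67/7, -57/7, 39/7, 64/7]
R3 ← R3 − (3/7)·R1: [0, -5/7, -17/7, 5/7, 24/7]
R4 ← R4 − (2/7)·R1: [0, 6/7, 12/7, -6/7, -19/7]
R5 ← R5 − (8/7)·R1: [0, 10/7, 6/7, -38/7, -55/7]
R6 ← R6 − (2/7)·R1: [0, -8/7, -2/7, -20/7, -33/7]
R3 ← R3 − (5/67)·R2: [0, 0, -122/67, 20/67, 184/67]
R4 ← R4 + (6/67)·R2: [0, 0, 66/67, -24/67, -127/67]
R5 ← R5 + (10/67)·R2: [0, 0, -24/67, -308/67, -435/67]
R6 ← R6 − (8/67)·R2: [0, 0, 46/67, -236/67, -389/67]
R4 ← R4 + (33/61)·R3: [0, 0, 0, -12/61, -25/61]
R5 ← R5 − (12/61)·R3: [0, 0, 0, -284/61, -429/61]
R6 ← R6 + (23/61)·R3: [0, 0, 0, -208/61, -291/61]
R5 ← R5 − (71/3)·R4: [0, 0, 0, 0, 8/3]
R6 ← R6 − (52/3)·R4: [0, 0, 0, 0, 7/3]
R6 ← R6 − (7/8)·R5: [0, 0, 0, 0, 0]
5 nonzero rows, so rank(P) = 5.
P has 5 columns; by rank–nullity, nullity = 5 − 5 = 0.

0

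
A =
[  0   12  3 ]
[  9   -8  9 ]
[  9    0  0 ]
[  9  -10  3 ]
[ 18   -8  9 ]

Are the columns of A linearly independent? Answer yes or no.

yes

Row reduce A to echelon form.
Swap R1 ↔ R2
R3 ← R3 − R1: [0, 8, -9]
R4 ← R4 − R1: [0, -2, -6]
R5 ← R5 − (2)·R1: [0, 8, -9]
R3 ← R3 − (2/3)·R2: [0, 0, -11]
R4 ← R4 + (1/6)·R2: [0, 0, -11/2]
R5 ← R5 − (2/3)·R2: [0, 0, -11]
R4 ← R4 − (1/2)·R3: [0, 0, 0]
R5 ← R5 − R3: [0, 0, 0]
3 pivots among 3 columns.
Every column is a pivot column, so the columns are linearly independent.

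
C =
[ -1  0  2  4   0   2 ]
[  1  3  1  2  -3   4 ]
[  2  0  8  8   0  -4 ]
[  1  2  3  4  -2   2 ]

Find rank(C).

Row reduce to echelon form.
R2 ← R2 + R1: [0, 3, 3, 6, -3, 6]
R3 ← R3 + (2)·R1: [0, 0, 12, 16, 0, 0]
R4 ← R4 + R1: [0, 2, 5, 8, -2, 4]
R4 ← R4 − (2/3)·R2: [0, 0, 3, 4, 0, 0]
R4 ← R4 − (1/4)·R3: [0, 0, 0, 0, 0, 0]
Echelon form has 3 nonzero rows, so rank(C) = 3.

3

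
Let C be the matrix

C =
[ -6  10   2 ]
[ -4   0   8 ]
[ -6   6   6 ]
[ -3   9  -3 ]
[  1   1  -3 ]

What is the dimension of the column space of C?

2

Row reduce to echelon form.
R2 ← R2 − (2/3)·R1: [0, -20/3, 20/3]
R3 ← R3 − R1: [0, -4, 4]
R4 ← R4 − (1/2)·R1: [0, 4, -4]
R5 ← R5 + (1/6)·R1: [0, 8/3, -8/3]
R3 ← R3 − (3/5)·R2: [0, 0, 0]
R4 ← R4 + (3/5)·R2: [0, 0, 0]
R5 ← R5 + (2/5)·R2: [0, 0, 0]
Echelon form has 2 nonzero rows, so rank(C) = 2.
The column space has dimension equal to the rank: 2.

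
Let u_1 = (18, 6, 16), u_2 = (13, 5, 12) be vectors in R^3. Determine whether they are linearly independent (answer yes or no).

yes

Form the matrix with these vectors as rows and row reduce.
R2 ← R2 − (13/18)·R1: [0, 2/3, 4/9]
2 nonzero rows, so the 2 vectors span a space of dimension 2.
Since 2 = 2, the vectors are linearly independent.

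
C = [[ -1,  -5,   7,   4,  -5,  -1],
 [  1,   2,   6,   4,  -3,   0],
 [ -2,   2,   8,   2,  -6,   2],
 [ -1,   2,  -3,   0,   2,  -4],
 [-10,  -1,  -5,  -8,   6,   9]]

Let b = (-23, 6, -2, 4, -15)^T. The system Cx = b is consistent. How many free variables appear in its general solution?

1

Row reduce the augmented matrix [C | b].
R2 ← R2 + R1: [0, -3, 13, 8, -8, -1, -17]
R3 ← R3 − (2)·R1: [0, 12, -6, -6, 4, 4, 44]
R4 ← R4 − R1: [0, 7, -10, -4, 7, -3, 27]
R5 ← R5 − (10)·R1: [0, 49, -75, -48, 56, 19, 215]
R3 ← R3 + (4)·R2: [0, 0, 46, 26, -28, 0, -24]
R4 ← R4 + (7/3)·R2: [0, 0, 61/3, 44/3, -35/3, -16/3, -38/3]
R5 ← R5 + (49/3)·R2: [0, 0, 412/3, 248/3, -224/3, 8/3, -188/3]
R4 ← R4 − (61/138)·R3: [0, 0, 0, 73/23, 49/69, -16/3, -142/69]
R5 ← R5 − (206/69)·R3: [0, 0, 0, 116/23, 616/69, 8/3, 620/69]
R5 ← R5 − (116/73)·R4: [0, 0, 0, 0, 1708/219, 2440/219, 2684/219]
The echelon form has 5 nonzero rows, and every pivot lies in the first 6 columns, so rank(C) = rank([C|b]) = 5.
The system is consistent.
Free variables = (unknowns) − (rank) = 6 − 5 = 1.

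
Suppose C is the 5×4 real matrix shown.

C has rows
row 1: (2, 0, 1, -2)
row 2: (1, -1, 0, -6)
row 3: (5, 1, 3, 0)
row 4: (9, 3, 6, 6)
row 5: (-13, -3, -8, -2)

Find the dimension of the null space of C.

Row reduce to echelon form.
R2 ← R2 − (1/2)·R1: [0, -1, -1/2, -5]
R3 ← R3 − (5/2)·R1: [0, 1, 1/2, 5]
R4 ← R4 − (9/2)·R1: [0, 3, 3/2, 15]
R5 ← R5 + (13/2)·R1: [0, -3, -3/2, -15]
R3 ← R3 + R2: [0, 0, 0, 0]
R4 ← R4 + (3)·R2: [0, 0, 0, 0]
R5 ← R5 − (3)·R2: [0, 0, 0, 0]
2 nonzero rows, so rank(C) = 2.
C has 4 columns; by rank–nullity, nullity = 4 − 2 = 2.

2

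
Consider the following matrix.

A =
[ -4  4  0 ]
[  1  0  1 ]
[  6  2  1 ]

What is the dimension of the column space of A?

Row reduce to echelon form.
R2 ← R2 + (1/4)·R1: [0, 1, 1]
R3 ← R3 + (3/2)·R1: [0, 8, 1]
R3 ← R3 − (8)·R2: [0, 0, -7]
Echelon form has 3 nonzero rows, so rank(A) = 3.
The column space has dimension equal to the rank: 3.

3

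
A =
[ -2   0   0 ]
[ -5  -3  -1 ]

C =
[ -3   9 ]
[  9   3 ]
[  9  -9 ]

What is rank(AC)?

2

First compute AC:
[[  6, -18],
 [-21, -45]]
Now row reduce the product.
R2 ← R2 + (7/2)·R1: [0, -108]
2 nonzero rows, so rank(AC) = 2.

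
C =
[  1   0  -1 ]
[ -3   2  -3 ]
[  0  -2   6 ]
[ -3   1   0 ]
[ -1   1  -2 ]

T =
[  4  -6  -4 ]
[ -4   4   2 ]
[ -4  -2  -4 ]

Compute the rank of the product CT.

2

First compute CT:
[[  8,  -4,   0],
 [ -8,  32,  28],
 [-16, -20, -28],
 [-16,  22,  14],
 [  0,  14,  14]]
Now row reduce the product.
R2 ← R2 + R1: [0, 28, 28]
R3 ← R3 + (2)·R1: [0, -28, -28]
R4 ← R4 + (2)·R1: [0, 14, 14]
R3 ← R3 + R2: [0, 0, 0]
R4 ← R4 − (1/2)·R2: [0, 0, 0]
R5 ← R5 − (1/2)·R2: [0, 0, 0]
2 nonzero rows, so rank(CT) = 2.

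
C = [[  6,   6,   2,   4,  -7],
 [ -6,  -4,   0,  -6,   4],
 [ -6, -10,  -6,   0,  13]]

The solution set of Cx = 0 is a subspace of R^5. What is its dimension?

3

Row reduce to echelon form.
R2 ← R2 + R1: [0, 2, 2, -2, -3]
R3 ← R3 + R1: [0, -4, -4, 4, 6]
R3 ← R3 + (2)·R2: [0, 0, 0, 0, 0]
2 nonzero rows, so rank(C) = 2.
C has 5 columns; by rank–nullity, nullity = 5 − 2 = 3.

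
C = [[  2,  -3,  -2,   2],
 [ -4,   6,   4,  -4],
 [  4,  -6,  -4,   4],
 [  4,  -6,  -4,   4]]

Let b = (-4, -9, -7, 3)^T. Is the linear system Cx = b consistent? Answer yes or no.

Row reduce the augmented matrix [C | b].
R2 ← R2 + (2)·R1: [0, 0, 0, 0, -17]
R3 ← R3 − (2)·R1: [0, 0, 0, 0, 1]
R4 ← R4 − (2)·R1: [0, 0, 0, 0, 11]
R3 ← R3 + (1/17)·R2: [0, 0, 0, 0, 0]
R4 ← R4 + (11/17)·R2: [0, 0, 0, 0, 0]
The echelon form has 2 nonzero rows; the last pivot sits in the augmented column, so rank(C) = 1 but rank([C|b]) = 2.
Since the ranks differ, the system is inconsistent.

no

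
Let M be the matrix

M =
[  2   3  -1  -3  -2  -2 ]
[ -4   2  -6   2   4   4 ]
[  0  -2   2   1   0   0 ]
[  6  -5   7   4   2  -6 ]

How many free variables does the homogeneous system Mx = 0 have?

Row reduce to echelon form.
R2 ← R2 + (2)·R1: [0, 8, -8, -4, 0, 0]
R4 ← R4 − (3)·R1: [0, -14, 10, 13, 8, 0]
R3 ← R3 + (1/4)·R2: [0, 0, 0, 0, 0, 0]
R4 ← R4 + (7/4)·R2: [0, 0, -4, 6, 8, 0]
Swap R3 ↔ R4
3 nonzero rows, so rank(M) = 3.
M has 6 columns; by rank–nullity, nullity = 6 − 3 = 3.

3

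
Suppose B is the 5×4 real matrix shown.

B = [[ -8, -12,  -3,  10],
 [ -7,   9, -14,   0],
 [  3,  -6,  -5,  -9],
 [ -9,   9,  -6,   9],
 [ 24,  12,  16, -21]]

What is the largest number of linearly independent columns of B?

4

Row reduce to echelon form.
R2 ← R2 − (7/8)·R1: [0, 39/2, -91/8, -35/4]
R3 ← R3 + (3/8)·R1: [0, -21/2, -49/8, -21/4]
R4 ← R4 − (9/8)·R1: [0, 45/2, -21/8, -9/4]
R5 ← R5 + (3)·R1: [0, -24, 7, 9]
R3 ← R3 + (7/13)·R2: [0, 0, -49/4, -259/26]
R4 ← R4 − (15/13)·R2: [0, 0, 21/2, 102/13]
R5 ← R5 + (16/13)·R2: [0, 0, -7, -23/13]
R4 ← R4 + (6/7)·R3: [0, 0, 0, -9/13]
R5 ← R5 − (4/7)·R3: [0, 0, 0, 51/13]
R5 ← R5 + (17/3)·R4: [0, 0, 0, 0]
Echelon form has 4 nonzero rows, so rank(B) = 4.
The rank gives the maximum number of linearly independent columns: 4.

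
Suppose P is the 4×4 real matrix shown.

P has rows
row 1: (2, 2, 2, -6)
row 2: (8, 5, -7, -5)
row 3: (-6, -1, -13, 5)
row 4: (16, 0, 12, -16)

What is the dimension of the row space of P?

4

Row reduce to echelon form.
R2 ← R2 − (4)·R1: [0, -3, -15, 19]
R3 ← R3 + (3)·R1: [0, 5, -7, -13]
R4 ← R4 − (8)·R1: [0, -16, -4, 32]
R3 ← R3 + (5/3)·R2: [0, 0, -32, 56/3]
R4 ← R4 − (16/3)·R2: [0, 0, 76, -208/3]
R4 ← R4 + (19/8)·R3: [0, 0, 0, -25]
Echelon form has 4 nonzero rows, so rank(P) = 4.
The row space has dimension equal to the rank: 4.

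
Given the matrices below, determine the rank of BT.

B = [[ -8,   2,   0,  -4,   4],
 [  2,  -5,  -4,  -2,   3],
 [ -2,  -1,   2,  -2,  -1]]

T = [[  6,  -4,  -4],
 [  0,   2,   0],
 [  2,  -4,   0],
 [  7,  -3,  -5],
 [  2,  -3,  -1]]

First compute BT:
[[-68,  36,  48],
 [ -4,  -5,  -1],
 [-24,   7,  19]]
Now row reduce the product.
R2 ← R2 − (1/17)·R1: [0, -121/17, -65/17]
R3 ← R3 − (6/17)·R1: [0, -97/17, 35/17]
R3 ← R3 − (97/121)·R2: [0, 0, 620/121]
3 nonzero rows, so rank(BT) = 3.

3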